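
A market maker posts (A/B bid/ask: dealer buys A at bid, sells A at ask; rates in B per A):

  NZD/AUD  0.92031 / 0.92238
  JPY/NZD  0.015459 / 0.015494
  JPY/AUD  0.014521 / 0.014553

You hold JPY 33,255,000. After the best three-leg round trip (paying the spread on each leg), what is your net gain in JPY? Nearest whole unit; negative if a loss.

Net profit: JPY 534,366

Best loop JPY → AUD → NZD → JPY:
JPY 33,255,000 × 0.014521 (sell JPY at bid) = AUD 482,895.85
AUD 482,895.85 ÷ 0.92238 (buy NZD at ask) = NZD 523,532.44
NZD 523,532.44 ÷ 0.015494 (buy JPY at ask) = JPY 33,789,366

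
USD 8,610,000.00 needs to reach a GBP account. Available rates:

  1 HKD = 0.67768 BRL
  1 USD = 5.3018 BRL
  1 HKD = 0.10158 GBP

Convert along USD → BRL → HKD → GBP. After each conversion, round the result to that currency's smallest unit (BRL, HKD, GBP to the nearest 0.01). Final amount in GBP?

USD 8,610,000.00 × 5.3018 = BRL 45,648,498.00
BRL 45,648,498.00 ÷ 0.67768 = HKD 67,359,960.45
HKD 67,359,960.45 × 0.10158 = GBP 6,842,424.78

GBP 6,842,424.78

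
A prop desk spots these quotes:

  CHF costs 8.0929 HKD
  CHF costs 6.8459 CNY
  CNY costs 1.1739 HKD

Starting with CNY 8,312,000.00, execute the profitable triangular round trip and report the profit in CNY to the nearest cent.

Profit: CNY 58,435.52

Profitable loop is CNY → CHF → HKD → CNY:
CNY 8,312,000.00 ÷ 6.8459 = CHF 1,214,157.38
CHF 1,214,157.38 × 8.0929 = HKD 9,826,054.25
HKD 9,826,054.25 ÷ 1.1739 = CNY 8,370,435.52
Profit = CNY 8,370,435.52 − CNY 8,312,000.00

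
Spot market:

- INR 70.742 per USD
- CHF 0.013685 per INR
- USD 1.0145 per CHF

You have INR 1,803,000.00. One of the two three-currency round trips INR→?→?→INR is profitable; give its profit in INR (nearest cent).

Profitable loop is INR → USD → CHF → INR:
INR 1,803,000.00 ÷ 70.742 = USD 25,486.98
USD 25,486.98 ÷ 1.0145 = CHF 25,122.70
CHF 25,122.70 ÷ 0.013685 = INR 1,835,783.83
Profit = INR 1,835,783.83 − INR 1,803,000.00

Profit: INR 32,783.83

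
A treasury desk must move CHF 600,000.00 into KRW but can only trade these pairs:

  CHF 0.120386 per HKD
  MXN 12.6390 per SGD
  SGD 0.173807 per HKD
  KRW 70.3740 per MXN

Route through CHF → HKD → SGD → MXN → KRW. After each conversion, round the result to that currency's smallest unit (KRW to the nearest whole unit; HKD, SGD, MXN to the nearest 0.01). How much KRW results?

KRW 770,490,842

CHF 600,000.00 ÷ 0.120386 = HKD 4,983,968.24
HKD 4,983,968.24 × 0.173807 = SGD 866,248.57
SGD 866,248.57 × 12.6390 = MXN 10,948,515.68
MXN 10,948,515.68 × 70.3740 = KRW 770,490,842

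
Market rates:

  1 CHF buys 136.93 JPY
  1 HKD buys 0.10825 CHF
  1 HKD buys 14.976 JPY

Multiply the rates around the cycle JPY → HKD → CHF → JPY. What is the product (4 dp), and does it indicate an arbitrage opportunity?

Around JPY → HKD → CHF → JPY: 1 ÷ 14.976 × 0.10825 × 136.93 = 0.989762
Product < 1; profitable direction is JPY → CHF → HKD → JPY.

0.9898 (arbitrage exists)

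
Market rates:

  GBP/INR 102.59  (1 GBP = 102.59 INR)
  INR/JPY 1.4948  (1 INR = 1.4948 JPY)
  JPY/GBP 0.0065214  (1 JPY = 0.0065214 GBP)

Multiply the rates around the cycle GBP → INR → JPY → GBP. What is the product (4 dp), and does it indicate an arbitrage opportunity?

Around GBP → INR → JPY → GBP: 1 × 102.59 × 1.4948 × 0.0065214 = 1.000067
Product ≈ 1 (deviation 0.007%, within rounding noise).

1.0001 (no arbitrage)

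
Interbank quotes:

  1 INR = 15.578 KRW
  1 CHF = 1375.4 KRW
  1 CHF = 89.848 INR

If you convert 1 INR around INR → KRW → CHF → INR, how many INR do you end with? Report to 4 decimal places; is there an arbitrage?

1.0176 (arbitrage exists)

Around INR → KRW → CHF → INR: 1 × 15.578 ÷ 1375.4 × 89.848 = 1.017633
Product > 1; profitable direction is INR → KRW → CHF → INR.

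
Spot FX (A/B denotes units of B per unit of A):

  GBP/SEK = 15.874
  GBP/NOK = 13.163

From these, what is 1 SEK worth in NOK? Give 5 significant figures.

1 SEK ÷ 15.874 = 0.0629961 GBP
0.0629961 GBP × 13.163 = 0.829218 NOK

SEK/NOK = 0.82922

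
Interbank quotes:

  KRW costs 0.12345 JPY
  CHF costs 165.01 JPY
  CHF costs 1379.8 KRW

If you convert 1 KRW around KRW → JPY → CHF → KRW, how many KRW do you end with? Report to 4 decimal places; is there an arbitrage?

1.0323 (arbitrage exists)

Around KRW → JPY → CHF → KRW: 1 × 0.12345 ÷ 165.01 × 1379.8 = 1.032279
Product > 1; profitable direction is KRW → JPY → CHF → KRW.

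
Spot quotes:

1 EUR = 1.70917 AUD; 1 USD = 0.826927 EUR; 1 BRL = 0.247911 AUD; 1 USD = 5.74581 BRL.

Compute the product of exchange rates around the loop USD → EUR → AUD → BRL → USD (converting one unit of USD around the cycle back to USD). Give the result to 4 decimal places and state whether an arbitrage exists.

0.9922 (arbitrage exists)

Around USD → EUR → AUD → BRL → USD: 1 × 0.826927 × 1.70917 ÷ 0.247911 ÷ 5.74581 = 0.992214
Product < 1; profitable direction is USD → BRL → AUD → EUR → USD.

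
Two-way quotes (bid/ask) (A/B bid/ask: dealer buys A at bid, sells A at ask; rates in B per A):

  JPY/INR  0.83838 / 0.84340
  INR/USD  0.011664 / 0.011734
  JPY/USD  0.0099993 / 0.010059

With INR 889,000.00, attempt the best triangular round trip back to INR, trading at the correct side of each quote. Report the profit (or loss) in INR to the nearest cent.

Net profit: INR 9,238.53

Best loop INR → JPY → USD → INR:
INR 889,000.00 ÷ 0.84340 (buy JPY at ask) = JPY 1,054,067
JPY 1,054,067 × 0.0099993 (sell JPY at bid) = USD 10,539.93
USD 10,539.93 ÷ 0.011734 (buy INR at ask) = INR 898,238.53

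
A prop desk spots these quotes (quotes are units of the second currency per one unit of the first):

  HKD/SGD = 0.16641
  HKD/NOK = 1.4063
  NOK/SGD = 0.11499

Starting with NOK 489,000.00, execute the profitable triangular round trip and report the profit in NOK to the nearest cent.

Profit: NOK 14,211.12

Profitable loop is NOK → HKD → SGD → NOK:
NOK 489,000.00 ÷ 1.4063 = HKD 347,720.97
HKD 347,720.97 × 0.16641 = SGD 57,864.25
SGD 57,864.25 ÷ 0.11499 = NOK 503,211.12
Profit = NOK 503,211.12 − NOK 489,000.00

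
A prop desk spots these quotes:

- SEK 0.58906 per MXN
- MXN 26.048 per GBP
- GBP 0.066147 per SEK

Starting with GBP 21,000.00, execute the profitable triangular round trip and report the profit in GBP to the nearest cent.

Profit: GBP 313.92

Profitable loop is GBP → MXN → SEK → GBP:
GBP 21,000.00 × 26.048 = MXN 547,008.00
MXN 547,008.00 × 0.58906 = SEK 322,220.53
SEK 322,220.53 × 0.066147 = GBP 21,313.92
Profit = GBP 21,313.92 − GBP 21,000.00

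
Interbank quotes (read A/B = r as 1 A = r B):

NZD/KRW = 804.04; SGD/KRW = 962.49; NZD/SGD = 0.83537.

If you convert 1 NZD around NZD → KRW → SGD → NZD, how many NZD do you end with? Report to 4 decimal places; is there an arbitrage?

Around NZD → KRW → SGD → NZD: 1 × 804.04 ÷ 962.49 ÷ 0.83537 = 1.000006
Product ≈ 1 (deviation 0.001%, within rounding noise).

1.0000 (no arbitrage)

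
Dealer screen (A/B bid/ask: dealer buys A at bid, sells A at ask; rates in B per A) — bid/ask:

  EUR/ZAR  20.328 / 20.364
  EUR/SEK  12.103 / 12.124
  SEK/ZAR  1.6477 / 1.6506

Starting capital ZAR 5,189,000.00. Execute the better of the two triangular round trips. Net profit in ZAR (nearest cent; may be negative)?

Net profit: ZAR 81,970.12

Best loop ZAR → SEK → EUR → ZAR:
ZAR 5,189,000.00 ÷ 1.6506 (buy SEK at ask) = SEK 3,143,705.32
SEK 3,143,705.32 ÷ 12.124 (buy EUR at ask) = EUR 259,296.05
EUR 259,296.05 × 20.328 (sell EUR at bid) = ZAR 5,270,970.12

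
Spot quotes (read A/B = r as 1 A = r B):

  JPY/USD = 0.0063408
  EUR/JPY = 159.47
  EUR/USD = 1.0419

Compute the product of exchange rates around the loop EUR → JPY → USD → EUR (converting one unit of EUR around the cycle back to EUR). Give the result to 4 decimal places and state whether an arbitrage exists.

0.9705 (arbitrage exists)

Around EUR → JPY → USD → EUR: 1 × 159.47 × 0.0063408 ÷ 1.0419 = 0.970503
Product < 1; profitable direction is EUR → USD → JPY → EUR.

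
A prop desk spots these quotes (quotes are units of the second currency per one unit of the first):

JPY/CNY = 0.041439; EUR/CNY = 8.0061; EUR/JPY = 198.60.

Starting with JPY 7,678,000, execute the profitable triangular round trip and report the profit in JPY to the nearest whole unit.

Profitable loop is JPY → CNY → EUR → JPY:
JPY 7,678,000 × 0.041439 = CNY 318,168.64
CNY 318,168.64 ÷ 8.0061 = EUR 39,740.78
EUR 39,740.78 × 198.60 = JPY 7,892,518
Profit = JPY 7,892,518 − JPY 7,678,000

Profit: JPY 214,518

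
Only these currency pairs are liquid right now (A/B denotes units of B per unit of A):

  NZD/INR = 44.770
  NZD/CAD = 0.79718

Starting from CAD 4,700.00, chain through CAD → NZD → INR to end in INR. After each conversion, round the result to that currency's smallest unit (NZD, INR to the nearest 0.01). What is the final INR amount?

CAD 4,700.00 ÷ 0.79718 = NZD 5,895.78
NZD 5,895.78 × 44.770 = INR 263,954.07

INR 263,954.07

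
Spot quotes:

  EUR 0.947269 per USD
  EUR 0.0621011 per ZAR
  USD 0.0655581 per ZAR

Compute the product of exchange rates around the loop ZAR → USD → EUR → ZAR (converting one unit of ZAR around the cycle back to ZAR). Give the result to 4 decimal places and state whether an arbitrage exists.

Around ZAR → USD → EUR → ZAR: 1 × 0.0655581 × 0.947269 ÷ 0.0621011 = 1.000001
Product ≈ 1 (deviation 0.000%, within rounding noise).

1.0000 (no arbitrage)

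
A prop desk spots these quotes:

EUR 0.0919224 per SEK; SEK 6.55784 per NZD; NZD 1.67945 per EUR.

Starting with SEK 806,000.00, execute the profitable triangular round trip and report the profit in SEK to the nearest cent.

Profitable loop is SEK → EUR → NZD → SEK:
SEK 806,000.00 × 0.0919224 = EUR 74,089.45
EUR 74,089.45 × 1.67945 = NZD 124,429.53
NZD 124,429.53 × 6.55784 = SEK 815,988.98
Profit = SEK 815,988.98 − SEK 806,000.00

Profit: SEK 9,988.98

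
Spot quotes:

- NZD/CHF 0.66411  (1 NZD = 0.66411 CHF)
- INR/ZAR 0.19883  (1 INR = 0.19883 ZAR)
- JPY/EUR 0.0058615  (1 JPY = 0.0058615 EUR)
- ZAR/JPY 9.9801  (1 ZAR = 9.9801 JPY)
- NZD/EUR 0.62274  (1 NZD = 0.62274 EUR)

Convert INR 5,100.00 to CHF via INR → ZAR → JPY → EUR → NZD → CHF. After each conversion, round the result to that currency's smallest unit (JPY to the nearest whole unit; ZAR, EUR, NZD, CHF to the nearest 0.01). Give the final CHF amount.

CHF 63.26

INR 5,100.00 × 0.19883 = ZAR 1,014.03
ZAR 1,014.03 × 9.9801 = JPY 10,120
JPY 10,120 × 0.0058615 = EUR 59.32
EUR 59.32 ÷ 0.62274 = NZD 95.26
NZD 95.26 × 0.66411 = CHF 63.26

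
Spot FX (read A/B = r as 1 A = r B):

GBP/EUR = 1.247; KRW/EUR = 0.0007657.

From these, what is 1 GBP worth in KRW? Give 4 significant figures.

1 GBP × 1.247 = 1.247 EUR
1.247 EUR ÷ 0.0007657 = 1628.58 KRW

GBP/KRW = 1629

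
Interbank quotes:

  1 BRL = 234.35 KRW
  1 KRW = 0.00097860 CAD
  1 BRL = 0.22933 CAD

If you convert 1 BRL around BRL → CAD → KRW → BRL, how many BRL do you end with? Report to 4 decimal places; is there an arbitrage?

Around BRL → CAD → KRW → BRL: 1 × 0.22933 ÷ 0.00097860 ÷ 234.35 = 0.999979
Product ≈ 1 (deviation 0.002%, within rounding noise).

1.0000 (no arbitrage)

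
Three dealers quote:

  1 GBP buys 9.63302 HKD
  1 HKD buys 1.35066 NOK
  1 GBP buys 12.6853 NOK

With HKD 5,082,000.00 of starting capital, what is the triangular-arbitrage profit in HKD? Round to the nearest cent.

Profitable loop is HKD → NOK → GBP → HKD:
HKD 5,082,000.00 × 1.35066 = NOK 6,864,054.12
NOK 6,864,054.12 ÷ 12.6853 = GBP 541,103.02
GBP 541,103.02 × 9.63302 = HKD 5,212,456.20
Profit = HKD 5,212,456.20 − HKD 5,082,000.00

Profit: HKD 130,456.20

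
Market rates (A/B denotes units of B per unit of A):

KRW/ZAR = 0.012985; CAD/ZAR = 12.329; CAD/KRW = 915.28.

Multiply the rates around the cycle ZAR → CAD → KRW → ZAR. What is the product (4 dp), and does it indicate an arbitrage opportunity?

Around ZAR → CAD → KRW → ZAR: 1 ÷ 12.329 × 915.28 × 0.012985 = 0.963980
Product < 1; profitable direction is ZAR → KRW → CAD → ZAR.

0.9640 (arbitrage exists)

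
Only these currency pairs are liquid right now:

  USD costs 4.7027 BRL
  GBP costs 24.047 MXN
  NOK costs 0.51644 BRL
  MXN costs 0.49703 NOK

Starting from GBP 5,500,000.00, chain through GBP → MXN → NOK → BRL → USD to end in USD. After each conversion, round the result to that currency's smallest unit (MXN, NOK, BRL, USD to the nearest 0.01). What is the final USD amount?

GBP 5,500,000.00 × 24.047 = MXN 132,258,500.00
MXN 132,258,500.00 × 0.49703 = NOK 65,736,442.26
NOK 65,736,442.26 × 0.51644 = BRL 33,948,928.24
BRL 33,948,928.24 ÷ 4.7027 = USD 7,219,029.12

USD 7,219,029.12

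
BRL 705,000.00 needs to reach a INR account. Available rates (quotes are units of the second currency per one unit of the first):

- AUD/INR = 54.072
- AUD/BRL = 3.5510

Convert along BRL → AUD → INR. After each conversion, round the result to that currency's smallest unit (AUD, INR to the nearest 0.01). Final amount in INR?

BRL 705,000.00 ÷ 3.5510 = AUD 198,535.62
AUD 198,535.62 × 54.072 = INR 10,735,218.04

INR 10,735,218.04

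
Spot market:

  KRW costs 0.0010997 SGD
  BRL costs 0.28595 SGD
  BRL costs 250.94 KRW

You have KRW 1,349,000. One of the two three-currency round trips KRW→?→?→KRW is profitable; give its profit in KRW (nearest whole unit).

Profitable loop is KRW → BRL → SGD → KRW:
KRW 1,349,000 ÷ 250.94 = BRL 5,375.79
BRL 5,375.79 × 0.28595 = SGD 1,537.21
SGD 1,537.21 ÷ 0.0010997 = KRW 1,397,842
Profit = KRW 1,397,842 − KRW 1,349,000

Profit: KRW 48,842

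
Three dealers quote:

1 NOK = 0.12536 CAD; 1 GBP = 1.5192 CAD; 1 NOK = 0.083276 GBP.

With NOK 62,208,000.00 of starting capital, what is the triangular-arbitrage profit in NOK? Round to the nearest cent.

Profitable loop is NOK → GBP → CAD → NOK:
NOK 62,208,000.00 × 0.083276 = GBP 5,180,433.41
GBP 5,180,433.41 × 1.5192 = CAD 7,870,114.43
CAD 7,870,114.43 ÷ 0.12536 = NOK 62,780,108.75
Profit = NOK 62,780,108.75 − NOK 62,208,000.00

Profit: NOK 572,108.75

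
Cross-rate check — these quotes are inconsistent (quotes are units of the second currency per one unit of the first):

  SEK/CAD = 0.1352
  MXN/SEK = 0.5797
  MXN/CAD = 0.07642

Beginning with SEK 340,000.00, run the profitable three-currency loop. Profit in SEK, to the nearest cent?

Profitable loop is SEK → CAD → MXN → SEK:
SEK 340,000.00 × 0.1352 = CAD 45,968.00
CAD 45,968.00 ÷ 0.07642 = MXN 601,517.93
MXN 601,517.93 × 0.5797 = SEK 348,699.94
Profit = SEK 348,699.94 − SEK 340,000.00

Profit: SEK 8,699.94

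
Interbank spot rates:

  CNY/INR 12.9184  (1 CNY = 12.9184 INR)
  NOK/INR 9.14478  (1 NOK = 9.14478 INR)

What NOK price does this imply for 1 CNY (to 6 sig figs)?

1 CNY × 12.9184 = 12.9184 INR
12.9184 INR ÷ 9.14478 = 1.41265 NOK

CNY/NOK = 1.41265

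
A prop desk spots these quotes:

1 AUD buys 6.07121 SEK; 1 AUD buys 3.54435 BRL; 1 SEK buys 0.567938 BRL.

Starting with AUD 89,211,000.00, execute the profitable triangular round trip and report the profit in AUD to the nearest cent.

Profitable loop is AUD → BRL → SEK → AUD:
AUD 89,211,000.00 × 3.54435 = BRL 316,195,007.85
BRL 316,195,007.85 ÷ 0.567938 = SEK 556,742,123.00
SEK 556,742,123.00 ÷ 6.07121 = AUD 91,702,003.88
Profit = AUD 91,702,003.88 − AUD 89,211,000.00

Profit: AUD 2,491,003.88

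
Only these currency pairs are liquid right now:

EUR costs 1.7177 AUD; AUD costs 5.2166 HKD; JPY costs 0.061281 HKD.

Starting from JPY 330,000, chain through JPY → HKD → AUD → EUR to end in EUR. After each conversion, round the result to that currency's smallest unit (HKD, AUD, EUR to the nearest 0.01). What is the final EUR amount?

EUR 2,256.86

JPY 330,000 × 0.061281 = HKD 20,222.73
HKD 20,222.73 ÷ 5.2166 = AUD 3,876.61
AUD 3,876.61 ÷ 1.7177 = EUR 2,256.86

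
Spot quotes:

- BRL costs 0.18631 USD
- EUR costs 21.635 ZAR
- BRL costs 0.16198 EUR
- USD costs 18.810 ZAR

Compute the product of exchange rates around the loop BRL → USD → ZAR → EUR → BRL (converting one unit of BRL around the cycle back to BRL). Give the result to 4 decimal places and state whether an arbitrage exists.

1.0000 (no arbitrage)

Around BRL → USD → ZAR → EUR → BRL: 1 × 0.18631 × 18.810 ÷ 21.635 ÷ 0.16198 = 1.000015
Product ≈ 1 (deviation 0.002%, within rounding noise).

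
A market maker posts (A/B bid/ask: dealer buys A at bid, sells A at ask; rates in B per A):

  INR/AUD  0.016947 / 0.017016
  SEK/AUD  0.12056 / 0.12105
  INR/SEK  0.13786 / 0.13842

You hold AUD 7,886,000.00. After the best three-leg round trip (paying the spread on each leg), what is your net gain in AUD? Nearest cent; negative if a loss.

Best loop AUD → SEK → INR → AUD:
AUD 7,886,000.00 ÷ 0.12105 (buy SEK at ask) = SEK 65,146,633.62
SEK 65,146,633.62 ÷ 0.13842 (buy INR at ask) = INR 470,644,658.45
INR 470,644,658.45 × 0.016947 (sell INR at bid) = AUD 7,976,015.03

Net profit: AUD 90,015.03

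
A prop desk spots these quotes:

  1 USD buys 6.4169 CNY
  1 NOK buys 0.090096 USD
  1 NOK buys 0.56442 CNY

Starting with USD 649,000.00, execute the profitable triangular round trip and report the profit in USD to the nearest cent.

Profit: USD 15,772.56

Profitable loop is USD → CNY → NOK → USD:
USD 649,000.00 × 6.4169 = CNY 4,164,568.10
CNY 4,164,568.10 ÷ 0.56442 = NOK 7,378,491.37
NOK 7,378,491.37 × 0.090096 = USD 664,772.56
Profit = USD 664,772.56 − USD 649,000.00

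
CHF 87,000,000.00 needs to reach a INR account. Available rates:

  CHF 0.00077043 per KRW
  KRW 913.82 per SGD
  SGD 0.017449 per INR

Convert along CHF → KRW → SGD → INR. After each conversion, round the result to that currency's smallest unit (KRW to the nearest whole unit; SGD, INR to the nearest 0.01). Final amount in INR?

CHF 87,000,000.00 ÷ 0.00077043 = KRW 112,923,951,560
KRW 112,923,951,560 ÷ 913.82 = SGD 123,573,517.28
SGD 123,573,517.28 ÷ 0.017449 = INR 7,081,982,765.77

INR 7,081,982,765.77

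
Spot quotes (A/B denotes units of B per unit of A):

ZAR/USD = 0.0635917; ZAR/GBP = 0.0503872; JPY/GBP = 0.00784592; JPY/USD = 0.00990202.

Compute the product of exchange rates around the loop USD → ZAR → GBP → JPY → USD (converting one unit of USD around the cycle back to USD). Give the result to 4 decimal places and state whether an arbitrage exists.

Around USD → ZAR → GBP → JPY → USD: 1 ÷ 0.0635917 × 0.0503872 ÷ 0.00784592 × 0.00990202 = 0.999999
Product ≈ 1 (deviation 0.000%, within rounding noise).

1.0000 (no arbitrage)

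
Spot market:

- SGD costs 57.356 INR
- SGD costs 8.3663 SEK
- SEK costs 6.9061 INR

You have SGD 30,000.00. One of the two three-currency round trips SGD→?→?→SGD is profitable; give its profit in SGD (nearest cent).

Profit: SGD 220.99

Profitable loop is SGD → SEK → INR → SGD:
SGD 30,000.00 × 8.3663 = SEK 250,989.00
SEK 250,989.00 × 6.9061 = INR 1,733,355.13
INR 1,733,355.13 ÷ 57.356 = SGD 30,220.99
Profit = SGD 30,220.99 − SGD 30,000.00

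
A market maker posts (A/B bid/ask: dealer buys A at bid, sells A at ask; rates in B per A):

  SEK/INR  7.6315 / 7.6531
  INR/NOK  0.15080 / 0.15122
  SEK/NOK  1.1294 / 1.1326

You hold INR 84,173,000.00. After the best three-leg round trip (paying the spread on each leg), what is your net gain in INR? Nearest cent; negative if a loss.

Net profit: INR 1,354,838.98

Best loop INR → NOK → SEK → INR:
INR 84,173,000.00 × 0.15080 (sell INR at bid) = NOK 12,693,288.40
NOK 12,693,288.40 ÷ 1.1326 (buy SEK at ask) = SEK 11,207,212.08
SEK 11,207,212.08 × 7.6315 (sell SEK at bid) = INR 85,527,838.98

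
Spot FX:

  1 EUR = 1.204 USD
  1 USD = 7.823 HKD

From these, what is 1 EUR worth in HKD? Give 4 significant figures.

EUR/HKD = 9.419

1 EUR × 1.204 = 1.204 USD
1.204 USD × 7.823 = 9.41889 HKD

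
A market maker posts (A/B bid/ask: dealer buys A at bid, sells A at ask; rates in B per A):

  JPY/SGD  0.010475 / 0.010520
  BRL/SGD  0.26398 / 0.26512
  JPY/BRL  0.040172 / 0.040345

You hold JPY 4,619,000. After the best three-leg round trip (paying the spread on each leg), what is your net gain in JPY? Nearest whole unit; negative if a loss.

Best loop JPY → BRL → SGD → JPY:
JPY 4,619,000 × 0.040172 (sell JPY at bid) = BRL 185,554.47
BRL 185,554.47 × 0.26398 (sell BRL at bid) = SGD 48,982.67
SGD 48,982.67 ÷ 0.010520 (buy JPY at ask) = JPY 4,656,147

Net profit: JPY 37,147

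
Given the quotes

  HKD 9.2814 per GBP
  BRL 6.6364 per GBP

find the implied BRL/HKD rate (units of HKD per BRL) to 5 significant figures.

1 BRL ÷ 6.6364 = 0.150684 GBP
0.150684 GBP × 9.2814 = 1.39856 HKD

BRL/HKD = 1.3986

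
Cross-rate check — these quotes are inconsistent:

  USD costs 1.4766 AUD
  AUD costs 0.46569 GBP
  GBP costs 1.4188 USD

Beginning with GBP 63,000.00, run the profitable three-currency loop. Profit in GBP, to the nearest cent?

Profitable loop is GBP → AUD → USD → GBP:
GBP 63,000.00 ÷ 0.46569 = AUD 135,283.13
AUD 135,283.13 ÷ 1.4766 = USD 91,617.99
USD 91,617.99 ÷ 1.4188 = GBP 64,574.28
Profit = GBP 64,574.28 − GBP 63,000.00

Profit: GBP 1,574.28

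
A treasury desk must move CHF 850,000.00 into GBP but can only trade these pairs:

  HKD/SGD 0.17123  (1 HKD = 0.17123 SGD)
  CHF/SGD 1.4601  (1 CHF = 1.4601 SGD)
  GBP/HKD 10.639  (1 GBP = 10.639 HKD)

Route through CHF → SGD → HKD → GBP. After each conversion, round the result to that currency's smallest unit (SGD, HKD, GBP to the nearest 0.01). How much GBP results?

CHF 850,000.00 × 1.4601 = SGD 1,241,085.00
SGD 1,241,085.00 ÷ 0.17123 = HKD 7,248,058.17
HKD 7,248,058.17 ÷ 10.639 = GBP 681,272.50

GBP 681,272.50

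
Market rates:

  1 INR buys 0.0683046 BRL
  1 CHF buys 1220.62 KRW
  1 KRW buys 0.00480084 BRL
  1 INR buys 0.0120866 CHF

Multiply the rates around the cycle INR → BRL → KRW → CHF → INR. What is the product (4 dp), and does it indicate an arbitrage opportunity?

Around INR → BRL → KRW → CHF → INR: 1 × 0.0683046 ÷ 0.00480084 ÷ 1220.62 ÷ 0.0120866 = 0.964380
Product < 1; profitable direction is INR → CHF → KRW → BRL → INR.

0.9644 (arbitrage exists)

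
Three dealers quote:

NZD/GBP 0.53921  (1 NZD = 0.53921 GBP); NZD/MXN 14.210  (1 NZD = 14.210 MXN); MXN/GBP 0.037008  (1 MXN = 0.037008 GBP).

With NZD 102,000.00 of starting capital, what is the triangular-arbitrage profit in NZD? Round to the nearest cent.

Profit: NZD 2,584.76

Profitable loop is NZD → GBP → MXN → NZD:
NZD 102,000.00 × 0.53921 = GBP 54,999.42
GBP 54,999.42 ÷ 0.037008 = MXN 1,486,149.48
MXN 1,486,149.48 ÷ 14.210 = NZD 104,584.76
Profit = NZD 104,584.76 − NZD 102,000.00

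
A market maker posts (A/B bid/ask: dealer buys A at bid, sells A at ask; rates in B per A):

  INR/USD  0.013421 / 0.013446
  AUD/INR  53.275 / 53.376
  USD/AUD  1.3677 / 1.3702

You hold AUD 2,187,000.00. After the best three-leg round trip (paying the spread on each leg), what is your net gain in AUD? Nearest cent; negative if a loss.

Net profit: AUD 36,953.43

Best loop AUD → USD → INR → AUD:
AUD 2,187,000.00 ÷ 1.3702 (buy USD at ask) = USD 1,596,117.36
USD 1,596,117.36 ÷ 0.013446 (buy INR at ask) = INR 118,705,738.15
INR 118,705,738.15 ÷ 53.376 (buy AUD at ask) = AUD 2,223,953.43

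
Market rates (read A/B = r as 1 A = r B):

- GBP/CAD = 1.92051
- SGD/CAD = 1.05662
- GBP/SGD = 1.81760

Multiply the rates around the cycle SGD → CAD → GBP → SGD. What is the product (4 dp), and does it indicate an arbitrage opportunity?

1.0000 (no arbitrage)

Around SGD → CAD → GBP → SGD: 1 × 1.05662 ÷ 1.92051 × 1.81760 = 1.000001
Product ≈ 1 (deviation 0.000%, within rounding noise).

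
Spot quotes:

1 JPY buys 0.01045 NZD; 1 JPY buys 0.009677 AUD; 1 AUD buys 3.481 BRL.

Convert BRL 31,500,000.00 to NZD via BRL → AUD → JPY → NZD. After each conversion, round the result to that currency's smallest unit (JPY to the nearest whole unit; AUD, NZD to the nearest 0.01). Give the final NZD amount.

BRL 31,500,000.00 ÷ 3.481 = AUD 9,049,123.81
AUD 9,049,123.81 ÷ 0.009677 = JPY 935,116,649
JPY 935,116,649 × 0.01045 = NZD 9,771,968.98

NZD 9,771,968.98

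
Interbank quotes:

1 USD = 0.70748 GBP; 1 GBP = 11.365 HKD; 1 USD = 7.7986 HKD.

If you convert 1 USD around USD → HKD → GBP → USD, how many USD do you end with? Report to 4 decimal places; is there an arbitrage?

0.9699 (arbitrage exists)

Around USD → HKD → GBP → USD: 1 × 7.7986 ÷ 11.365 ÷ 0.70748 = 0.969914
Product < 1; profitable direction is USD → GBP → HKD → USD.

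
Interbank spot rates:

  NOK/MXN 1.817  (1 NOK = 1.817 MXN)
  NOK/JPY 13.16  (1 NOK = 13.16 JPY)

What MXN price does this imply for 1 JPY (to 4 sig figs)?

JPY/MXN = 0.1381

1 JPY ÷ 13.16 = 0.0759878 NOK
0.0759878 NOK × 1.817 = 0.13807 MXN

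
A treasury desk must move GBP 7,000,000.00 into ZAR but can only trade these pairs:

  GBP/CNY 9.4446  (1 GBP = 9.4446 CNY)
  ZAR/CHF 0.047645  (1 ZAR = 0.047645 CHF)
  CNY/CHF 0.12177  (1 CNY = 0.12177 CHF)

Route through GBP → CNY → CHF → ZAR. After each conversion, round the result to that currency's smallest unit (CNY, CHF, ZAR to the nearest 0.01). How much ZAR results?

ZAR 168,968,046.80

GBP 7,000,000.00 × 9.4446 = CNY 66,112,200.00
CNY 66,112,200.00 × 0.12177 = CHF 8,050,482.59
CHF 8,050,482.59 ÷ 0.047645 = ZAR 168,968,046.80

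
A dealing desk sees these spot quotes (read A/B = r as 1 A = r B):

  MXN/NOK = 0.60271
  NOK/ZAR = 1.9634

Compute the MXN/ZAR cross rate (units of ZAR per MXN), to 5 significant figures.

MXN/ZAR = 1.1834

1 MXN × 0.60271 = 0.60271 NOK
0.60271 NOK × 1.9634 = 1.18336 ZAR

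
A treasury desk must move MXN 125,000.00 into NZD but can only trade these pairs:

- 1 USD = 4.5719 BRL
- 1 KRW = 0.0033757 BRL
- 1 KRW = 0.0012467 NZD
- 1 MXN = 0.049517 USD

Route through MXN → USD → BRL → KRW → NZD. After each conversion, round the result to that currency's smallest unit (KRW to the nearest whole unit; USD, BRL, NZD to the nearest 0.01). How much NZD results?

MXN 125,000.00 × 0.049517 = USD 6,189.62
USD 6,189.62 × 4.5719 = BRL 28,298.32
BRL 28,298.32 ÷ 0.0033757 = KRW 8,382,949
KRW 8,382,949 × 0.0012467 = NZD 10,451.02

NZD 10,451.02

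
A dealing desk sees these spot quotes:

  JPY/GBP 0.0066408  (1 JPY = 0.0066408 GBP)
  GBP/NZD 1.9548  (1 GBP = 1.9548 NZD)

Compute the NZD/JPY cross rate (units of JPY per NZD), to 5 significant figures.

NZD/JPY = 77.033

1 NZD ÷ 1.9548 = 0.511561 GBP
0.511561 GBP ÷ 0.0066408 = 77.0331 JPY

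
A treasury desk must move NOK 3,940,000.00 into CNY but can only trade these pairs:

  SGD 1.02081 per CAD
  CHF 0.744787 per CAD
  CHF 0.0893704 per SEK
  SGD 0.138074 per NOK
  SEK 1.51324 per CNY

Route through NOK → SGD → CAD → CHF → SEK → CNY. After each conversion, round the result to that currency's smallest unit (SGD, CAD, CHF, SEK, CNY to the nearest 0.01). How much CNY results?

CNY 2,934,903.23

NOK 3,940,000.00 × 0.138074 = SGD 544,011.56
SGD 544,011.56 ÷ 1.02081 = CAD 532,921.46
CAD 532,921.46 × 0.744787 = CHF 396,912.98
CHF 396,912.98 ÷ 0.0893704 = SEK 4,441,212.97
SEK 4,441,212.97 ÷ 1.51324 = CNY 2,934,903.23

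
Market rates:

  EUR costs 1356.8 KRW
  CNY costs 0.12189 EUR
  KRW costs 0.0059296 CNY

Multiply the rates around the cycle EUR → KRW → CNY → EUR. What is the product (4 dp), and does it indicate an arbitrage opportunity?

Around EUR → KRW → CNY → EUR: 1 × 1356.8 × 0.0059296 × 0.12189 = 0.980639
Product < 1; profitable direction is EUR → CNY → KRW → EUR.

0.9806 (arbitrage exists)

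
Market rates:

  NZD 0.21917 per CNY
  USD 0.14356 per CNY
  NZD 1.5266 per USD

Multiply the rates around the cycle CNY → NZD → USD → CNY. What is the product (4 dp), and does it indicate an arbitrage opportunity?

1.0001 (no arbitrage)

Around CNY → NZD → USD → CNY: 1 × 0.21917 ÷ 1.5266 ÷ 0.14356 = 1.000052
Product ≈ 1 (deviation 0.005%, within rounding noise).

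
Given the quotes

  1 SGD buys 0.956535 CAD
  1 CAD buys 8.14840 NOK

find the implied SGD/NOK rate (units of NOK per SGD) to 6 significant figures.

SGD/NOK = 7.79423

1 SGD × 0.956535 = 0.956535 CAD
0.956535 CAD × 8.14840 = 7.79423 NOK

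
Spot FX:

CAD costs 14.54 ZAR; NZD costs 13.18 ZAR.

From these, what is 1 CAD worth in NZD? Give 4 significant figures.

1 CAD × 14.54 = 14.54 ZAR
14.54 ZAR ÷ 13.18 = 1.10319 NZD

CAD/NZD = 1.103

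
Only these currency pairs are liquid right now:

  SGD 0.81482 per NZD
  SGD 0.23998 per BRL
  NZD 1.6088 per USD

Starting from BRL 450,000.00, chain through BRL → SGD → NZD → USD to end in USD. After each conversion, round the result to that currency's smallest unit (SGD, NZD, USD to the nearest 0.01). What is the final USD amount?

BRL 450,000.00 × 0.23998 = SGD 107,991.00
SGD 107,991.00 ÷ 0.81482 = NZD 132,533.57
NZD 132,533.57 ÷ 1.6088 = USD 82,380.39

USD 82,380.39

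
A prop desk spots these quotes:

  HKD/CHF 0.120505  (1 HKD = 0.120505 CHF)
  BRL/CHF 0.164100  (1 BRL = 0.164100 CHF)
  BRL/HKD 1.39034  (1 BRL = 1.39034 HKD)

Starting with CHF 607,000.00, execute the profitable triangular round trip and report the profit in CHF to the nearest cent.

Profit: CHF 12,735.24

Profitable loop is CHF → BRL → HKD → CHF:
CHF 607,000.00 ÷ 0.164100 = BRL 3,698,964.05
BRL 3,698,964.05 × 1.39034 = HKD 5,142,817.67
HKD 5,142,817.67 × 0.120505 = CHF 619,735.24
Profit = CHF 619,735.24 − CHF 607,000.00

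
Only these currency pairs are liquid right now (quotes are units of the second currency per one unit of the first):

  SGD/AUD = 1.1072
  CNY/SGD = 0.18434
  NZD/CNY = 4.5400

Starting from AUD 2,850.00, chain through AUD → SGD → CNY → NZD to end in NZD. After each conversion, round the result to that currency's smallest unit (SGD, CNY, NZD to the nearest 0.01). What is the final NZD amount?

AUD 2,850.00 ÷ 1.1072 = SGD 2,574.06
SGD 2,574.06 ÷ 0.18434 = CNY 13,963.65
CNY 13,963.65 ÷ 4.5400 = NZD 3,075.69

NZD 3,075.69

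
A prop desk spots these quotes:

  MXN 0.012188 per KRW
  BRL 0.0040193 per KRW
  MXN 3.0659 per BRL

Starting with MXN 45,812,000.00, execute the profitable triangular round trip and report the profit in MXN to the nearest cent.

Profit: MXN 506,577.69

Profitable loop is MXN → KRW → BRL → MXN:
MXN 45,812,000.00 ÷ 0.012188 = KRW 3,758,779,127
KRW 3,758,779,127 × 0.0040193 = BRL 15,107,660.95
BRL 15,107,660.95 × 3.0659 = MXN 46,318,577.69
Profit = MXN 46,318,577.69 − MXN 45,812,000.00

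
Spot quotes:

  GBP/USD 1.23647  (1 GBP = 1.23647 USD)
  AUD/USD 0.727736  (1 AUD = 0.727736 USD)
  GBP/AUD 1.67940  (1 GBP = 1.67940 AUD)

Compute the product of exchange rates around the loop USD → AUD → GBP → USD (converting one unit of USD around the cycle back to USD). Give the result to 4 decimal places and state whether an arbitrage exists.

1.0117 (arbitrage exists)

Around USD → AUD → GBP → USD: 1 ÷ 0.727736 ÷ 1.67940 × 1.23647 = 1.011709
Product > 1; profitable direction is USD → AUD → GBP → USD.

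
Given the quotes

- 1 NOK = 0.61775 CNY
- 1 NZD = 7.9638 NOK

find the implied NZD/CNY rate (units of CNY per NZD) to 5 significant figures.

NZD/CNY = 4.9196

1 NZD × 7.9638 = 7.9638 NOK
7.9638 NOK × 0.61775 = 4.91964 CNY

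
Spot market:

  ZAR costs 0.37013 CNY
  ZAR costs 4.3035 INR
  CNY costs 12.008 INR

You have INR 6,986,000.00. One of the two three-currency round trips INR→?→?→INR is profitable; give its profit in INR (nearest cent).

Profitable loop is INR → ZAR → CNY → INR:
INR 6,986,000.00 ÷ 4.3035 = ZAR 1,623,329.85
ZAR 1,623,329.85 × 0.37013 = CNY 600,843.08
CNY 600,843.08 × 12.008 = INR 7,214,923.66
Profit = INR 7,214,923.66 − INR 6,986,000.00

Profit: INR 228,923.66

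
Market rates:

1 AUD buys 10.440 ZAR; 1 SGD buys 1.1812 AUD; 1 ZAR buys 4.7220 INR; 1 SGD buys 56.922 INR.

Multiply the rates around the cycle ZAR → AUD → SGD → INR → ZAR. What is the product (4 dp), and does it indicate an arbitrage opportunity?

Around ZAR → AUD → SGD → INR → ZAR: 1 ÷ 10.440 ÷ 1.1812 × 56.922 ÷ 4.7220 = 0.977530
Product < 1; profitable direction is ZAR → INR → SGD → AUD → ZAR.

0.9775 (arbitrage exists)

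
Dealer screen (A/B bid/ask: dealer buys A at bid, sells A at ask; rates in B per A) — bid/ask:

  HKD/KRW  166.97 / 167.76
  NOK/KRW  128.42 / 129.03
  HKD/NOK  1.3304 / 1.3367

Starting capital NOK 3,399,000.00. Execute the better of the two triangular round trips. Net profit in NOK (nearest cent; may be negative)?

Best loop NOK → KRW → HKD → NOK:
NOK 3,399,000.00 × 128.42 (sell NOK at bid) = KRW 436,499,580
KRW 436,499,580 ÷ 167.76 (buy HKD at ask) = HKD 2,601,928.83
HKD 2,601,928.83 × 1.3304 (sell HKD at bid) = NOK 3,461,606.11

Net profit: NOK 62,606.11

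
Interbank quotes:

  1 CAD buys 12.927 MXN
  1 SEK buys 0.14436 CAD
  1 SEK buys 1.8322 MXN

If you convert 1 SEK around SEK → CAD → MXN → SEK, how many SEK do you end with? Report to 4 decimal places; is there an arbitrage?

Around SEK → CAD → MXN → SEK: 1 × 0.14436 × 12.927 ÷ 1.8322 = 1.018525
Product > 1; profitable direction is SEK → CAD → MXN → SEK.

1.0185 (arbitrage exists)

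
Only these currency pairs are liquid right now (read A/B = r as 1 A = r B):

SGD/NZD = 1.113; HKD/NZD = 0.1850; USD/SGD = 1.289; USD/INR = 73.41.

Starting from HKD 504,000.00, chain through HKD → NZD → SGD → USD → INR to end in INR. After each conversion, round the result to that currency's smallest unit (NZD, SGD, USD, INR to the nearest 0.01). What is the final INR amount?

HKD 504,000.00 × 0.1850 = NZD 93,240.00
NZD 93,240.00 ÷ 1.113 = SGD 83,773.58
SGD 83,773.58 ÷ 1.289 = USD 64,991.14
USD 64,991.14 × 73.41 = INR 4,770,999.59

INR 4,770,999.59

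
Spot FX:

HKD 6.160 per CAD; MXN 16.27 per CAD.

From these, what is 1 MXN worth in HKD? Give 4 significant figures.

MXN/HKD = 0.3786

1 MXN ÷ 16.27 = 0.0614628 CAD
0.0614628 CAD × 6.160 = 0.378611 HKD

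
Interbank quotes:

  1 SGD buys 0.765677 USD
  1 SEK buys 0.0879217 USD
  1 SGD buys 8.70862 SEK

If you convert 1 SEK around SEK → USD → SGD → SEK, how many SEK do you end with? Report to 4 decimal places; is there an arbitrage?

Around SEK → USD → SGD → SEK: 1 × 0.0879217 ÷ 0.765677 × 8.70862 = 1.000000
Product ≈ 1 (deviation 0.000%, within rounding noise).

1.0000 (no arbitrage)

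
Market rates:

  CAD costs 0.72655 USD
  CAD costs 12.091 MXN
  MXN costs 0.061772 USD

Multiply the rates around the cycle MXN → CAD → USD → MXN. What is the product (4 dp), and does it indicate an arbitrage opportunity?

0.9728 (arbitrage exists)

Around MXN → CAD → USD → MXN: 1 ÷ 12.091 × 0.72655 ÷ 0.061772 = 0.972773
Product < 1; profitable direction is MXN → USD → CAD → MXN.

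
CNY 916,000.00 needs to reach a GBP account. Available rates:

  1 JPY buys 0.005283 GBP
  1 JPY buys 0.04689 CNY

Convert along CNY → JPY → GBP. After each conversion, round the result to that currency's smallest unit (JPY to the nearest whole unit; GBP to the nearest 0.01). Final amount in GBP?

CNY 916,000.00 ÷ 0.04689 = JPY 19,535,082
JPY 19,535,082 × 0.005283 = GBP 103,203.84

GBP 103,203.84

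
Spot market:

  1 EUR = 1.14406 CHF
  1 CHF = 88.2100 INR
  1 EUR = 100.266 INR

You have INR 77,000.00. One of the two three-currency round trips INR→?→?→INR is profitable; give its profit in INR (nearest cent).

Profit: INR 500.35

Profitable loop is INR → EUR → CHF → INR:
INR 77,000.00 ÷ 100.266 = EUR 767.96
EUR 767.96 × 1.14406 = CHF 878.59
CHF 878.59 × 88.2100 = INR 77,500.35
Profit = INR 77,500.35 − INR 77,000.00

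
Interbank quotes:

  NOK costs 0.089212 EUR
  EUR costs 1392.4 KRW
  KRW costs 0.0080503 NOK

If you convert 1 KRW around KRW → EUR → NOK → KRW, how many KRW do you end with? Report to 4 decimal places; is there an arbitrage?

Around KRW → EUR → NOK → KRW: 1 ÷ 1392.4 ÷ 0.089212 ÷ 0.0080503 = 1.000001
Product ≈ 1 (deviation 0.000%, within rounding noise).

1.0000 (no arbitrage)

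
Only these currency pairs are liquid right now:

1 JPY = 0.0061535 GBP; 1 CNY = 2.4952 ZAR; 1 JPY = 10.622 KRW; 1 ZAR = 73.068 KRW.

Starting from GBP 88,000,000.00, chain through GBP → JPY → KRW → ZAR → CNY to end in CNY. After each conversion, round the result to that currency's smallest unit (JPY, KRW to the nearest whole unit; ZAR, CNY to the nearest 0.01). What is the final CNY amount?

GBP 88,000,000.00 ÷ 0.0061535 = JPY 14,300,804,420
JPY 14,300,804,420 × 10.622 = KRW 151,903,144,549
KRW 151,903,144,549 ÷ 73.068 = ZAR 2,078,928,457.72
ZAR 2,078,928,457.72 ÷ 2.4952 = CNY 833,171,071.55

CNY 833,171,071.55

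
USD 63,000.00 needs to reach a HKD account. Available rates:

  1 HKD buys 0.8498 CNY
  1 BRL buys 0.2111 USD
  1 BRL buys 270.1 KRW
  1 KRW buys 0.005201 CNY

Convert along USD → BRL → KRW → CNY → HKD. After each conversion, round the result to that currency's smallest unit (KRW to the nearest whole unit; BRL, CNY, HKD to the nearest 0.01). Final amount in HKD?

HKD 493,340.80

USD 63,000.00 ÷ 0.2111 = BRL 298,436.76
BRL 298,436.76 × 270.1 = KRW 80,607,769
KRW 80,607,769 × 0.005201 = CNY 419,241.01
CNY 419,241.01 ÷ 0.8498 = HKD 493,340.80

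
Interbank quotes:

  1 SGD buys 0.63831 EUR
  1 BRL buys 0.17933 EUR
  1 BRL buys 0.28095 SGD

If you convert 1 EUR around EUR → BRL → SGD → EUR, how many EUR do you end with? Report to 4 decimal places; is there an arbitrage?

1.0000 (no arbitrage)

Around EUR → BRL → SGD → EUR: 1 ÷ 0.17933 × 0.28095 × 0.63831 = 1.000018
Product ≈ 1 (deviation 0.002%, within rounding noise).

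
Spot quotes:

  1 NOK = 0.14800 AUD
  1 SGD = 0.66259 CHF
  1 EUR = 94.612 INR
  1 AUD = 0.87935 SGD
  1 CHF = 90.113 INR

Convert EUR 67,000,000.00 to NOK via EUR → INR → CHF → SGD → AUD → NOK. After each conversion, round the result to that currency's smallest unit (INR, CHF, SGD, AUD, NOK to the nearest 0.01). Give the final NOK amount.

NOK 815,765,279.80

EUR 67,000,000.00 × 94.612 = INR 6,339,004,000.00
INR 6,339,004,000.00 ÷ 90.113 = CHF 70,345,055.65
CHF 70,345,055.65 ÷ 0.66259 = SGD 106,166,793.42
SGD 106,166,793.42 ÷ 0.87935 = AUD 120,733,261.41
AUD 120,733,261.41 ÷ 0.14800 = NOK 815,765,279.80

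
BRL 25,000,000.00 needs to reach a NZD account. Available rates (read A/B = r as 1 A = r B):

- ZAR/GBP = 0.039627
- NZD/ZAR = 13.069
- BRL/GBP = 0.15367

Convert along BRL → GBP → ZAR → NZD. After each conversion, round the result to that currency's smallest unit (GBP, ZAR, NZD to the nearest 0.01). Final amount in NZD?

NZD 7,418,148.91

BRL 25,000,000.00 × 0.15367 = GBP 3,841,750.00
GBP 3,841,750.00 ÷ 0.039627 = ZAR 96,947,788.12
ZAR 96,947,788.12 ÷ 13.069 = NZD 7,418,148.91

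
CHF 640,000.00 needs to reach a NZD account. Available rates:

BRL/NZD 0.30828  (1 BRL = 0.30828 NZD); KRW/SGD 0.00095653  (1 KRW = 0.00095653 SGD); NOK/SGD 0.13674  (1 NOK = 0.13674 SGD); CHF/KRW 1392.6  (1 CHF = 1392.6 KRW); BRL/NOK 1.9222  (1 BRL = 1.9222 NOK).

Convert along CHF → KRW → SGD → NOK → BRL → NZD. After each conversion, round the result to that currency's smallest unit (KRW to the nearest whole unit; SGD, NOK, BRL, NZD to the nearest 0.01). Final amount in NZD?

NZD 999,899.06

CHF 640,000.00 × 1392.6 = KRW 891,264,000
KRW 891,264,000 × 0.00095653 = SGD 852,520.75
SGD 852,520.75 ÷ 0.13674 = NOK 6,234,611.31
NOK 6,234,611.31 ÷ 1.9222 = BRL 3,243,476.91
BRL 3,243,476.91 × 0.30828 = NZD 999,899.06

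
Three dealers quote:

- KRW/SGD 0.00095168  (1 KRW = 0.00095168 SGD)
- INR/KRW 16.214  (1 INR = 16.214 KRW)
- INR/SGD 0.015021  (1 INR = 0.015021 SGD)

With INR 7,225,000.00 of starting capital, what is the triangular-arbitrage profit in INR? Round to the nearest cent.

Profit: INR 196,985.76

Profitable loop is INR → KRW → SGD → INR:
INR 7,225,000.00 × 16.214 = KRW 117,146,150
KRW 117,146,150 × 0.00095168 = SGD 111,485.65
SGD 111,485.65 ÷ 0.015021 = INR 7,421,985.76
Profit = INR 7,421,985.76 − INR 7,225,000.00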